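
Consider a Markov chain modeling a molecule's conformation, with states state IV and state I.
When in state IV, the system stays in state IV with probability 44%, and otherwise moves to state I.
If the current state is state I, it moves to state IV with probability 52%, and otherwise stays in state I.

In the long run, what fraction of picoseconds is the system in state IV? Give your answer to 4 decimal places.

0.4815

Let the stationary distribution be π with π = πP and π_1 + π_2 = 1.
π_1 = 0.44·π_1 + 0.52·π_2
Solving with the normalization constraint gives π = (0.4815, 0.5185).
So the stationary probability of state IV is 0.4815.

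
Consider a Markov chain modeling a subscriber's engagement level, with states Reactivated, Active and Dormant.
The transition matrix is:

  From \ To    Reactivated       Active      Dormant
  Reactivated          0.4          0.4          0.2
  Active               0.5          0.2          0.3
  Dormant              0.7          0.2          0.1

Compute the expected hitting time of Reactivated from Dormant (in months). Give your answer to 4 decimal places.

1.5152

Let t(s) be the expected number of months to first reach Reactivated from state s, with t(Reactivated) = 0. Conditioning on the first month:
t(Active) = 1 + 0.2·t(Active) + 0.3·t(Dormant)
t(Dormant) = 1 + 0.2·t(Active) + 0.1·t(Dormant)
Solving: t(Active) = 1.8182, t(Dormant) = 1.5152.
Expected months from Dormant to Reactivated: 1.5152.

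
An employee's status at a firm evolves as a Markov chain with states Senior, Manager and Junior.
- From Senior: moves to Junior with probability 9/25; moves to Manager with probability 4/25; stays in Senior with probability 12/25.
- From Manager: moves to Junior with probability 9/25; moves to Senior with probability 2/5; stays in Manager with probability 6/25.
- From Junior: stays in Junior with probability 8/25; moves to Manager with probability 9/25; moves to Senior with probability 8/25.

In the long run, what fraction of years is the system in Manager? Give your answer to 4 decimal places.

Let the stationary distribution be π with π = πP and π_1 + π_2 + π_3 = 1.
π_1 = 0.48·π_1 + 0.4·π_2 + 0.32·π_3
π_2 = 0.16·π_1 + 0.24·π_2 + 0.36·π_3
Solving with the normalization constraint gives π = (0.4047, 0.2492, 0.3462).
So the stationary probability of Manager is 0.2492.

0.2492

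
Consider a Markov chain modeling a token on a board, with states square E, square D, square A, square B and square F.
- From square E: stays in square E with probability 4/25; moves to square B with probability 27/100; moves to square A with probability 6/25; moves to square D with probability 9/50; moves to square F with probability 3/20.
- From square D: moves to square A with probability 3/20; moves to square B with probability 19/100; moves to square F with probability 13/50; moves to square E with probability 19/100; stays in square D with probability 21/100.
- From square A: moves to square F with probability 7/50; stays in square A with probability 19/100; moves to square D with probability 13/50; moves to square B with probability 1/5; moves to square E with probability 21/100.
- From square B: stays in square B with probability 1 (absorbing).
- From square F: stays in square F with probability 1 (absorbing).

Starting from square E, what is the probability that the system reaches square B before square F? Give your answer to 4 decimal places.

0.5840

Let h(s) be the probability of absorption at square B starting from transient state s. Then h(square B) = 1 and h(square F) = 0. By first-step analysis:
h(square E) = 0.16·h(square E) + 0.18·h(square D) + 0.24·h(square A) + 0.27·1 + 0.15·0
h(square D) = 0.19·h(square E) + 0.21·h(square D) + 0.15·h(square A) + 0.19·1 + 0.26·0
h(square A) = 0.21·h(square E) + 0.26·h(square D) + 0.19·h(square A) + 0.2·1 + 0.14·0
Solving: h(square E) = 0.5840, h(square D) = 0.4862, h(square A) = 0.5544.
Starting from square E, the probability is 0.5840.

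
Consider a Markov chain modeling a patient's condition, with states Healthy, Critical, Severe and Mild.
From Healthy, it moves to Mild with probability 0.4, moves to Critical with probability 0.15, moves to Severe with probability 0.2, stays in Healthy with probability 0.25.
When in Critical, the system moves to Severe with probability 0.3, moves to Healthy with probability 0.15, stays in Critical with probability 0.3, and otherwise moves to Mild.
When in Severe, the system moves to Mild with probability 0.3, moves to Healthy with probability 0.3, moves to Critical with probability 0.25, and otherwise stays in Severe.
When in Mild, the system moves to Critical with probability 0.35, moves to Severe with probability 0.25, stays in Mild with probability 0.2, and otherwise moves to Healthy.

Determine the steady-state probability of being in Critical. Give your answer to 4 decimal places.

Let the stationary distribution be π with π = πP and π_1 + π_2 + π_3 + π_4 = 1.
π_1 = 0.25·π_1 + 0.15·π_2 + 0.3·π_3 + 0.2·π_4
π_2 = 0.15·π_1 + 0.3·π_2 + 0.25·π_3 + 0.35·π_4
π_3 = 0.2·π_1 + 0.3·π_2 + 0.15·π_3 + 0.25·π_4
Solving with the normalization constraint gives π = (0.2205, 0.2695, 0.2295, 0.2805).
So the stationary probability of Critical is 0.2695.

0.2695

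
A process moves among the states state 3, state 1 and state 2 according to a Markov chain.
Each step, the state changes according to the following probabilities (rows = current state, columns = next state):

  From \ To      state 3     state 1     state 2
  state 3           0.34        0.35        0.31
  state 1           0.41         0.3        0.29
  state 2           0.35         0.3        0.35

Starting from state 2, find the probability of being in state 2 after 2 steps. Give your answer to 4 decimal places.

0.3180

Sum over the intermediate state after 1 step:
P = P(state 2→state 3)·P(state 3→state 2) + P(state 2→state 1)·P(state 1→state 2) + P(state 2→state 2)·P(state 2→state 2)
  = 0.35×0.31 + 0.3×0.29 + 0.35×0.35
  = 0.1085 + 0.0870 + 0.1225 = 0.3180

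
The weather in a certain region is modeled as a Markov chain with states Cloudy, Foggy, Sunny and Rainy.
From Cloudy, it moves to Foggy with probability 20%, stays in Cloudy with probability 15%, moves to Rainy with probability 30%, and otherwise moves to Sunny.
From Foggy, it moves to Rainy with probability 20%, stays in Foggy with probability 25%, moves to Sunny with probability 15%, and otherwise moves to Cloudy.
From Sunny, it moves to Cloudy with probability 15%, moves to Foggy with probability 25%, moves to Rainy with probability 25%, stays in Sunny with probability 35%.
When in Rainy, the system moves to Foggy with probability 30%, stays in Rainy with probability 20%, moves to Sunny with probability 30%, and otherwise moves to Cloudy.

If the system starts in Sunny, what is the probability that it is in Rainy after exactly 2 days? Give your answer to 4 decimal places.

Propagate the distribution vector 2 days from Sunny.
After 0 days: (0.0000, 0.0000, 1.0000, 0.0000)
After 1 day: (0.1500, 0.2500, 0.3500, 0.2500)
After 2 days: (0.2250, 0.2550, 0.2875, 0.2325)
P(in Rainy after 2 days) = 0.2325

0.2325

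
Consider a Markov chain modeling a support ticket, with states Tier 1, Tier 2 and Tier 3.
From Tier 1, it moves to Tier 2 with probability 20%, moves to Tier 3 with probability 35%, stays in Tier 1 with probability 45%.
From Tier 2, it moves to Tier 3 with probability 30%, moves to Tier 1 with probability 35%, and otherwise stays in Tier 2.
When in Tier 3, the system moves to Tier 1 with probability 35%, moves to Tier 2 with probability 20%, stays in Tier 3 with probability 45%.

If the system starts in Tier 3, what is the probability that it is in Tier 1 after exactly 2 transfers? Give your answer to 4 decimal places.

0.3850

Sum over the intermediate state after 1 transfer:
P = P(Tier 3→Tier 1)·P(Tier 1→Tier 1) + P(Tier 3→Tier 2)·P(Tier 2→Tier 1) + P(Tier 3→Tier 3)·P(Tier 3→Tier 1)
  = 0.35×0.45 + 0.2×0.35 + 0.45×0.35
  = 0.1575 + 0.0700 + 0.1575 = 0.3850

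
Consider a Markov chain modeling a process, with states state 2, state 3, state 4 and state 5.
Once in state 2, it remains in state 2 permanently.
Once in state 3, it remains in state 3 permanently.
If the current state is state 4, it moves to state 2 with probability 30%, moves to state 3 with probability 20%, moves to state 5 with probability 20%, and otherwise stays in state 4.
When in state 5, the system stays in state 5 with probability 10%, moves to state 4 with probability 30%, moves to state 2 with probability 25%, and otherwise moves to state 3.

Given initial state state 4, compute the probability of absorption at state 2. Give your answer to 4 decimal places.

Let h(s) be the probability of absorption at state 2 starting from transient state s. Then h(state 2) = 1 and h(state 3) = 0. By first-step analysis:
h(state 4) = 0.3·1 + 0.2·0 + 0.3·h(state 4) + 0.2·h(state 5)
h(state 5) = 0.25·1 + 0.35·0 + 0.3·h(state 4) + 0.1·h(state 5)
Solving: h(state 4) = 0.5614, h(state 5) = 0.4649.
Starting from state 4, the probability is 0.5614.

0.5614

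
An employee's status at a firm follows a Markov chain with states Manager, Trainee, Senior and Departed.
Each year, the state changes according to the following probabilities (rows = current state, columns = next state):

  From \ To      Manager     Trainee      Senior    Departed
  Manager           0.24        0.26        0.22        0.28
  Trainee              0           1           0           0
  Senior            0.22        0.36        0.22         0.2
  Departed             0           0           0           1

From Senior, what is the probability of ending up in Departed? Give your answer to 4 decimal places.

0.3924

Let h(s) be the probability of absorption at Departed starting from transient state s. Then h(Departed) = 1 and h(Trainee) = 0. By first-step analysis:
h(Manager) = 0.24·h(Manager) + 0.26·0 + 0.22·h(Senior) + 0.28·1
h(Senior) = 0.22·h(Manager) + 0.36·0 + 0.22·h(Senior) + 0.2·1
Solving: h(Manager) = 0.4820, h(Senior) = 0.3924.
Starting from Senior, the probability is 0.3924.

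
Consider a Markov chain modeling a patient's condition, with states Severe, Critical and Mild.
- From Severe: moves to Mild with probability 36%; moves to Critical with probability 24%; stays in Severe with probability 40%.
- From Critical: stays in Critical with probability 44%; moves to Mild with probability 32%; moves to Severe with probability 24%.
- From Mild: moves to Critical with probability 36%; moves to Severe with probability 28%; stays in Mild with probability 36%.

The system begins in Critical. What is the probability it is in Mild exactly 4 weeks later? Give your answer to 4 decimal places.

0.3458

Propagate the distribution vector 4 weeks from Critical.
After 0 weeks: (0.0000, 1.0000, 0.0000)
After 1 week: (0.2400, 0.4400, 0.3200)
After 2 weeks: (0.2912, 0.3664, 0.3424)
After 3 weeks: (0.3003, 0.3544, 0.3453)
After 4 weeks: (0.3019, 0.3523, 0.3458)
P(in Mild after 4 weeks) = 0.3458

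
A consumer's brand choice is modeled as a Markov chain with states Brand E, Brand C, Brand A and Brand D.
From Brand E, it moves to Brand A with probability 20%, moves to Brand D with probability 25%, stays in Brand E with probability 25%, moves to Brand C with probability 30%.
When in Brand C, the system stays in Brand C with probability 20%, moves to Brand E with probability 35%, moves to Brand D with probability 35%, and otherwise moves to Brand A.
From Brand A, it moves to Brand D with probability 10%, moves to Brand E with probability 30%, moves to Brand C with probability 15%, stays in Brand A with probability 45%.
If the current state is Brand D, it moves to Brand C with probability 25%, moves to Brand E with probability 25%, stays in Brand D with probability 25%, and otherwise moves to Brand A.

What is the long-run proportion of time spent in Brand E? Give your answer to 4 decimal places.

Let the stationary distribution be π with π = πP and π_1 + π_2 + π_3 + π_4 = 1.
π_1 = 0.25·π_1 + 0.35·π_2 + 0.3·π_3 + 0.25·π_4
π_2 = 0.3·π_1 + 0.2·π_2 + 0.15·π_3 + 0.25·π_4
π_3 = 0.2·π_1 + 0.1·π_2 + 0.45·π_3 + 0.25·π_4
Solving with the normalization constraint gives π = (0.2854, 0.2277, 0.2520, 0.2350).
So the stationary probability of Brand E is 0.2854.

0.2854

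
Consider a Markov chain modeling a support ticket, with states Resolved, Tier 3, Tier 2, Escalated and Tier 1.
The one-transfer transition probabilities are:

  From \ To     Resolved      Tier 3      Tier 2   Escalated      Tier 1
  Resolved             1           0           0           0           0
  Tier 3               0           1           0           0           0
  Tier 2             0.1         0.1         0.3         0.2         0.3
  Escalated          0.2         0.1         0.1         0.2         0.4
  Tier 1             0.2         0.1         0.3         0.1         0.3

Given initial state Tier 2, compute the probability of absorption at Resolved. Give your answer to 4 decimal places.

0.5976

Let h(s) be the probability of absorption at Resolved starting from transient state s. Then h(Resolved) = 1 and h(Tier 3) = 0. By first-step analysis:
h(Tier 2) = 0.1·1 + 0.1·0 + 0.3·h(Tier 2) + 0.2·h(Escalated) + 0.3·h(Tier 1)
h(Escalated) = 0.2·1 + 0.1·0 + 0.1·h(Tier 2) + 0.2·h(Escalated) + 0.4·h(Tier 1)
h(Tier 1) = 0.2·1 + 0.1·0 + 0.3·h(Tier 2) + 0.1·h(Escalated) + 0.3·h(Tier 1)
Solving: h(Tier 2) = 0.5976, h(Escalated) = 0.6414, h(Tier 1) = 0.6335.
Starting from Tier 2, the probability is 0.5976.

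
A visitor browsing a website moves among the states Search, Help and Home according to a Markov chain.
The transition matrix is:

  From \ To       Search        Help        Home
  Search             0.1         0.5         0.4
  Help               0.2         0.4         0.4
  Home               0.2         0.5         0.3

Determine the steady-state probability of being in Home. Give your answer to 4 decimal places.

0.3636

Let the stationary distribution be π with π = πP and π_1 + π_2 + π_3 = 1.
π_1 = 0.1·π_1 + 0.2·π_2 + 0.2·π_3
π_2 = 0.5·π_1 + 0.4·π_2 + 0.5·π_3
Solving with the normalization constraint gives π = (0.1818, 0.4545, 0.3636).
So the stationary probability of Home is 0.3636.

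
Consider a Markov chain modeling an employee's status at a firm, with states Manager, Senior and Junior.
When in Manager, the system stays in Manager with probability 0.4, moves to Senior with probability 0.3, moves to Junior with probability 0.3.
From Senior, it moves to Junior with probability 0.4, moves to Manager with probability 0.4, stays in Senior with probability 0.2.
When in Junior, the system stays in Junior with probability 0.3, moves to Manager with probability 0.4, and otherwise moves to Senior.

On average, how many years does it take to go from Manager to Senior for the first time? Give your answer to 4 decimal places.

Let t(s) be the expected number of years to first reach Senior from state s, with t(Senior) = 0. Conditioning on the first year:
t(Manager) = 1 + 0.4·t(Manager) + 0.3·t(Junior)
t(Junior) = 1 + 0.4·t(Manager) + 0.3·t(Junior)
Solving: t(Manager) = 3.3333, t(Junior) = 3.3333.
Expected years from Manager to Senior: 3.3333.

3.3333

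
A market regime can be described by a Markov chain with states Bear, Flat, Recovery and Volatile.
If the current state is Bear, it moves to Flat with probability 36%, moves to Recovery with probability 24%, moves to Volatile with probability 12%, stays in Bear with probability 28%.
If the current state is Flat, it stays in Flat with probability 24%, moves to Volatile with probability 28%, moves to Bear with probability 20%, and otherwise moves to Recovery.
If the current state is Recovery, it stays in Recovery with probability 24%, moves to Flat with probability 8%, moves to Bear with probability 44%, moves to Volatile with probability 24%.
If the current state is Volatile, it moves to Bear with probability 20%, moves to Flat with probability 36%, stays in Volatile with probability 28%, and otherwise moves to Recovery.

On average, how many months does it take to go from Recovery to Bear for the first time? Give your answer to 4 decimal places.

2.9875

Let t(s) be the expected number of months to first reach Bear from state s, with t(Bear) = 0. Conditioning on the first month:
t(Flat) = 1 + 0.24·t(Flat) + 0.28·t(Recovery) + 0.28·t(Volatile)
t(Recovery) = 1 + 0.08·t(Flat) + 0.24·t(Recovery) + 0.24·t(Volatile)
t(Volatile) = 1 + 0.36·t(Flat) + 0.16·t(Recovery) + 0.28·t(Volatile)
Solving: t(Flat) = 3.8892, t(Recovery) = 2.9875, t(Volatile) = 3.9974.
Expected months from Recovery to Bear: 2.9875.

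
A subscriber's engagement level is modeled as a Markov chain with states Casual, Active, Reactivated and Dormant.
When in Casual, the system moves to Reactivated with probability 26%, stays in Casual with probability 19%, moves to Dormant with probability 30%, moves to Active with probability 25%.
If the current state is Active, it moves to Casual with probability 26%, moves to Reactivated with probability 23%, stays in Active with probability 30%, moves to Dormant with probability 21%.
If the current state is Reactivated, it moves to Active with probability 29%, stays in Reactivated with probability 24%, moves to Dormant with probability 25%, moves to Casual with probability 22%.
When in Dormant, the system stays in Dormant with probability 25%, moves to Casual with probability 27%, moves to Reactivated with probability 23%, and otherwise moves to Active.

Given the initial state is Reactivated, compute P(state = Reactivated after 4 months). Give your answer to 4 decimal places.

Propagate the distribution vector 4 months from Reactivated.
After 0 months: (0.0000, 0.0000, 1.0000, 0.0000)
After 1 month: (0.2200, 0.2900, 0.2400, 0.2500)
After 2 months: (0.2375, 0.2741, 0.2390, 0.2494)
After 3 months: (0.2363, 0.2733, 0.2395, 0.2509)
After 4 months: (0.2364, 0.2732, 0.2395, 0.2509)
P(in Reactivated after 4 months) = 0.2395

0.2395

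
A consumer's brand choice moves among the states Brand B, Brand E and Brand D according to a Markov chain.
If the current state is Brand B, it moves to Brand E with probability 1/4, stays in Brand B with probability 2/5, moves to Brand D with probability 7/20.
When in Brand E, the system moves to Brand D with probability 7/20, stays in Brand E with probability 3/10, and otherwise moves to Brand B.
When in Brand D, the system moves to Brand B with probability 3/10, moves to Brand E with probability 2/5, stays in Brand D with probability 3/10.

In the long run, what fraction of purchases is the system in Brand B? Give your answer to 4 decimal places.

0.3509

Let the stationary distribution be π with π = πP and π_1 + π_2 + π_3 = 1.
π_1 = 0.4·π_1 + 0.35·π_2 + 0.3·π_3
π_2 = 0.25·π_1 + 0.3·π_2 + 0.4·π_3
Solving with the normalization constraint gives π = (0.3509, 0.3158, 0.3333).
So the stationary probability of Brand B is 0.3509.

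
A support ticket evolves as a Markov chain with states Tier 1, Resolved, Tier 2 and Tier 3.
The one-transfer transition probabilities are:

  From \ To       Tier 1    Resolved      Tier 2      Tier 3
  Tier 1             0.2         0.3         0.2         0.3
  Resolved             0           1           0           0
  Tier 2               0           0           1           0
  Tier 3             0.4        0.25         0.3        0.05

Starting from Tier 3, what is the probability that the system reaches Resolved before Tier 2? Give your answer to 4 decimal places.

Let h(s) be the probability of absorption at Resolved starting from transient state s. Then h(Resolved) = 1 and h(Tier 2) = 0. By first-step analysis:
h(Tier 1) = 0.2·h(Tier 1) + 0.3·1 + 0.2·0 + 0.3·h(Tier 3)
h(Tier 3) = 0.4·h(Tier 1) + 0.25·1 + 0.3·0 + 0.05·h(Tier 3)
Solving: h(Tier 1) = 0.5625, h(Tier 3) = 0.5000.
Starting from Tier 3, the probability is 0.5000.

0.5000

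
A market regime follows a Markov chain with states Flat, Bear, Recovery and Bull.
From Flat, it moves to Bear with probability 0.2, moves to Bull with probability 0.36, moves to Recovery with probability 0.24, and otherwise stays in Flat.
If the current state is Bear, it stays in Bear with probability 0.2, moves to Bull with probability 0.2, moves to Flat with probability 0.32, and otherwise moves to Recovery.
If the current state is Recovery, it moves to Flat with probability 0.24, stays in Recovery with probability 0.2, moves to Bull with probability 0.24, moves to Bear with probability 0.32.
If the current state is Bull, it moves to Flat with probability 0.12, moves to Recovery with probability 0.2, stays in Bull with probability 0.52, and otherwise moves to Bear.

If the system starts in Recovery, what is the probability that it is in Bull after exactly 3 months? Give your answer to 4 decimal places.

0.3492

Propagate the distribution vector 3 months from Recovery.
After 0 months: (0.0000, 0.0000, 1.0000, 0.0000)
After 1 month: (0.2400, 0.3200, 0.2000, 0.2400)
After 2 months: (0.2272, 0.2144, 0.2352, 0.3232)
After 3 months: (0.2093, 0.2153, 0.2262, 0.3492)
P(in Bull after 3 months) = 0.3492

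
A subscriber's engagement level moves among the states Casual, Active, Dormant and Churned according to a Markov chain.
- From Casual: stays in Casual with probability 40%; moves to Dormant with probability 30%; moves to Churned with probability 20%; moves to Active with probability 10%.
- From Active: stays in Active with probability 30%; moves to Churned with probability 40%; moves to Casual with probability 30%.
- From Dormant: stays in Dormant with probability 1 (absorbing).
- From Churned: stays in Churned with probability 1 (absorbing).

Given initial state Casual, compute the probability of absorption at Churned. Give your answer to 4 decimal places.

Let h(s) be the probability of absorption at Churned starting from transient state s. Then h(Churned) = 1 and h(Dormant) = 0. By first-step analysis:
h(Casual) = 0.4·h(Casual) + 0.1·h(Active) + 0.3·0 + 0.2·1
h(Active) = 0.3·h(Casual) + 0.3·h(Active) + 0.4·1
Solving: h(Casual) = 0.4615, h(Active) = 0.7692.
Starting from Casual, the probability is 0.4615.

0.4615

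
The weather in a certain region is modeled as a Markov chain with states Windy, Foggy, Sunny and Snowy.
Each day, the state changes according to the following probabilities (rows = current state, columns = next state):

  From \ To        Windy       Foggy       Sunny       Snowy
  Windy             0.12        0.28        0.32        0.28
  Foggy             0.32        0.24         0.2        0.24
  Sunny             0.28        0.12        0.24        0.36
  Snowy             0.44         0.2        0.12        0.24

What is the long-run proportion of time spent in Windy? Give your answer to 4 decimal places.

Let the stationary distribution be π with π = πP and π_1 + π_2 + π_3 + π_4 = 1.
π_1 = 0.12·π_1 + 0.32·π_2 + 0.28·π_3 + 0.44·π_4
π_2 = 0.28·π_1 + 0.24·π_2 + 0.12·π_3 + 0.2·π_4
π_3 = 0.32·π_1 + 0.2·π_2 + 0.24·π_3 + 0.12·π_4
Solving with the normalization constraint gives π = (0.2871, 0.2138, 0.2211, 0.2780).
So the stationary probability of Windy is 0.2871.

0.2871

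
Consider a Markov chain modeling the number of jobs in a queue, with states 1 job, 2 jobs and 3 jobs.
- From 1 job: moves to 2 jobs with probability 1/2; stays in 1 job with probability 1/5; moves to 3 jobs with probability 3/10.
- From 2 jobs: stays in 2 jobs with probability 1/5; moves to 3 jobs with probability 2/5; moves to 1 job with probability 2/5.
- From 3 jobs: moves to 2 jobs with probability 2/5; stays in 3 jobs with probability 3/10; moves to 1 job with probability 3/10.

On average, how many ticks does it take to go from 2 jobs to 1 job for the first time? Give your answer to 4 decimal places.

Let t(s) be the expected number of ticks to first reach 1 job from state s, with t(1 job) = 0. Conditioning on the first tick:
t(2 jobs) = 1 + 0.2·t(2 jobs) + 0.4·t(3 jobs)
t(3 jobs) = 1 + 0.4·t(2 jobs) + 0.3·t(3 jobs)
Solving: t(2 jobs) = 2.7500, t(3 jobs) = 3.0000.
Expected ticks from 2 jobs to 1 job: 2.7500.

2.7500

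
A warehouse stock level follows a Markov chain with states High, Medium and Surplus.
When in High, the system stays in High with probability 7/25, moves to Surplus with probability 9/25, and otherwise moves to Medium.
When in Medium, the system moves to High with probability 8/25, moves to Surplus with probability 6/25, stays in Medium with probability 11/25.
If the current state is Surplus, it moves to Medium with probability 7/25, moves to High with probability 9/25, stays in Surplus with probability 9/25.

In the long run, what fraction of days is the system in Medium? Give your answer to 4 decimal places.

Let the stationary distribution be π with π = πP and π_1 + π_2 + π_3 = 1.
π_1 = 0.28·π_1 + 0.32·π_2 + 0.36·π_3
π_2 = 0.36·π_1 + 0.44·π_2 + 0.28·π_3
Solving with the normalization constraint gives π = (0.3199, 0.3638, 0.3163).
So the stationary probability of Medium is 0.3638.

0.3638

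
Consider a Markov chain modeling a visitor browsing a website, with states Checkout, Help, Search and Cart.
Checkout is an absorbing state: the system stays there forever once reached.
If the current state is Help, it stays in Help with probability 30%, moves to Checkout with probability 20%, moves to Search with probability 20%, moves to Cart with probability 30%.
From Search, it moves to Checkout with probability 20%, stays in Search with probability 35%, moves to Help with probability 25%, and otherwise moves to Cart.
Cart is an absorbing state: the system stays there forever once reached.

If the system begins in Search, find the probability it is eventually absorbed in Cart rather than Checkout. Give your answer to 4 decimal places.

0.5309

Let h(s) be the probability of absorption at Cart starting from transient state s. Then h(Cart) = 1 and h(Checkout) = 0. By first-step analysis:
h(Help) = 0.2·0 + 0.3·h(Help) + 0.2·h(Search) + 0.3·1
h(Search) = 0.2·0 + 0.25·h(Help) + 0.35·h(Search) + 0.2·1
Solving: h(Help) = 0.5802, h(Search) = 0.5309.
Starting from Search, the probability is 0.5309.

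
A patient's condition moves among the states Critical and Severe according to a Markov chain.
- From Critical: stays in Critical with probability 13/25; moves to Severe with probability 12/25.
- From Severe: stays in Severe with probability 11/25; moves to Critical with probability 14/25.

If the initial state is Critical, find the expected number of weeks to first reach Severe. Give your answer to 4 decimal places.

Let t(s) be the expected number of weeks to first reach Severe from state s, with t(Severe) = 0. Conditioning on the first week:
t(Critical) = 1 + 0.52·t(Critical)
Solving: t(Critical) = 2.0833.
Expected weeks from Critical to Severe: 2.0833.

2.0833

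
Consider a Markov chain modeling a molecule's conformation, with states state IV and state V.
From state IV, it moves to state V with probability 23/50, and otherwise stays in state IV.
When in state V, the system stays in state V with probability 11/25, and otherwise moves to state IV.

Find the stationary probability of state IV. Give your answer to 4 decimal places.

0.5490

Let the stationary distribution be π with π = πP and π_1 + π_2 = 1.
π_1 = 0.54·π_1 + 0.56·π_2
Solving with the normalization constraint gives π = (0.5490, 0.4510).
So the stationary probability of state IV is 0.5490.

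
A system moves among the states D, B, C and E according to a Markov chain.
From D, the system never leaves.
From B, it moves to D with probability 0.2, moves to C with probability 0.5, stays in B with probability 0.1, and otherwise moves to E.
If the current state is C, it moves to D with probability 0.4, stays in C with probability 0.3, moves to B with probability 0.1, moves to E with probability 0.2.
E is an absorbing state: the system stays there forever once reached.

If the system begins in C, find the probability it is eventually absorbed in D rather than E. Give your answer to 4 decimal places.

Let h(s) be the probability of absorption at D starting from transient state s. Then h(D) = 1 and h(E) = 0. By first-step analysis:
h(B) = 0.2·1 + 0.1·h(B) + 0.5·h(C) + 0.2·0
h(C) = 0.4·1 + 0.1·h(B) + 0.3·h(C) + 0.2·0
Solving: h(B) = 0.5862, h(C) = 0.6552.
Starting from C, the probability is 0.6552.

0.6552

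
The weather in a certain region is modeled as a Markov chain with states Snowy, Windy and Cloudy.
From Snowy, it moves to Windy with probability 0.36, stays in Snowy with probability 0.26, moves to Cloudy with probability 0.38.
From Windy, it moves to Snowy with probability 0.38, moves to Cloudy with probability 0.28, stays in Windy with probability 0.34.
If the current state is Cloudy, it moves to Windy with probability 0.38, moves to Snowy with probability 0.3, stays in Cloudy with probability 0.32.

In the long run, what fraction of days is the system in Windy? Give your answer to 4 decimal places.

Let the stationary distribution be π with π = πP and π_1 + π_2 + π_3 = 1.
π_1 = 0.26·π_1 + 0.38·π_2 + 0.3·π_3
π_2 = 0.36·π_1 + 0.34·π_2 + 0.38·π_3
Solving with the normalization constraint gives π = (0.3161, 0.3593, 0.3246).
So the stationary probability of Windy is 0.3593.

0.3593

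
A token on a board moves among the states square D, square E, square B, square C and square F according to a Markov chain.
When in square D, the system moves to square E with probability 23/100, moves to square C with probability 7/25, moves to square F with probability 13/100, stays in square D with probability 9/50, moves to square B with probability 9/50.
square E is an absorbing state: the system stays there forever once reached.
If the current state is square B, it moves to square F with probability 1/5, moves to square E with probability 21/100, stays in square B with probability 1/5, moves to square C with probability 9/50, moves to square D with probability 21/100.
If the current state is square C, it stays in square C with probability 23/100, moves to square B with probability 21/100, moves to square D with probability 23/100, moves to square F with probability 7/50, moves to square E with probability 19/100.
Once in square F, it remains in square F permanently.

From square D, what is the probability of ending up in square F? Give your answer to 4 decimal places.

0.4028

Let h(s) be the probability of absorption at square F starting from transient state s. Then h(square F) = 1 and h(square E) = 0. By first-step analysis:
h(square D) = 0.18·h(square D) + 0.23·0 + 0.18·h(square B) + 0.28·h(square C) + 0.13·1
h(square B) = 0.21·h(square D) + 0.21·0 + 0.2·h(square B) + 0.18·h(square C) + 0.2·1
h(square C) = 0.23·h(square D) + 0.19·0 + 0.21·h(square B) + 0.23·h(square C) + 0.14·1
Solving: h(square D) = 0.4028, h(square B) = 0.4514, h(square C) = 0.4253.
Starting from square D, the probability is 0.4028.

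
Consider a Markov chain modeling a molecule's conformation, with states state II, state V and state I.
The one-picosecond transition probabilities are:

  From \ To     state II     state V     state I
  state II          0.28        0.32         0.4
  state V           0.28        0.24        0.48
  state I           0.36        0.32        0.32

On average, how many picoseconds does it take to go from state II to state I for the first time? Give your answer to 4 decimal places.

Let t(s) be the expected number of picoseconds to first reach state I from state s, with t(state I) = 0. Conditioning on the first picosecond:
t(state II) = 1 + 0.28·t(state II) + 0.32·t(state V)
t(state V) = 1 + 0.28·t(state II) + 0.24·t(state V)
Solving: t(state II) = 2.3601, t(state V) = 2.1853.
Expected picoseconds from state II to state I: 2.3601.

2.3601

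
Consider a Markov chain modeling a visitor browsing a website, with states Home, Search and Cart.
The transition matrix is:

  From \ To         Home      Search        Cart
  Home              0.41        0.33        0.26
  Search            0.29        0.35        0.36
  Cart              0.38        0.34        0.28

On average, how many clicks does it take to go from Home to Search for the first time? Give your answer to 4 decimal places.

3.0061

Let t(s) be the expected number of clicks to first reach Search from state s, with t(Search) = 0. Conditioning on the first click:
t(Home) = 1 + 0.41·t(Home) + 0.26·t(Cart)
t(Cart) = 1 + 0.38·t(Home) + 0.28·t(Cart)
Solving: t(Home) = 3.0061, t(Cart) = 2.9755.
Expected clicks from Home to Search: 3.0061.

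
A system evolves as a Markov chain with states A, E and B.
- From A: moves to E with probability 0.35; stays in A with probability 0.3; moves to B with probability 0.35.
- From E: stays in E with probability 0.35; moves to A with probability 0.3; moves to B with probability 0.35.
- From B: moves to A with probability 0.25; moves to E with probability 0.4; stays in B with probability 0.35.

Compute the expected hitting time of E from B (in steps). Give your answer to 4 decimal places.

2.5850

Let t(s) be the expected number of steps to first reach E from state s, with t(E) = 0. Conditioning on the first step:
t(A) = 1 + 0.3·t(A) + 0.35·t(B)
t(B) = 1 + 0.25·t(A) + 0.35·t(B)
Solving: t(A) = 2.7211, t(B) = 2.5850.
Expected steps from B to E: 2.5850.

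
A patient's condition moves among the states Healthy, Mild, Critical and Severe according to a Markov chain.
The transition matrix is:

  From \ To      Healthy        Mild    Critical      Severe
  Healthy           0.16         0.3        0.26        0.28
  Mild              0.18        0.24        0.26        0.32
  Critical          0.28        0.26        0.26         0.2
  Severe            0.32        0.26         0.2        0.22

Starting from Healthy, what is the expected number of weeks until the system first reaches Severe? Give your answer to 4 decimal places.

3.7019

Let t(s) be the expected number of weeks to first reach Severe from state s, with t(Severe) = 0. Conditioning on the first week:
t(Healthy) = 1 + 0.16·t(Healthy) + 0.3·t(Mild) + 0.26·t(Critical)
t(Mild) = 1 + 0.18·t(Healthy) + 0.24·t(Mild) + 0.26·t(Critical)
t(Critical) = 1 + 0.28·t(Healthy) + 0.26·t(Mild) + 0.26·t(Critical)
Solving: t(Healthy) = 3.7019, t(Mild) = 3.5622, t(Critical) = 4.0037.
Expected weeks from Healthy to Severe: 3.7019.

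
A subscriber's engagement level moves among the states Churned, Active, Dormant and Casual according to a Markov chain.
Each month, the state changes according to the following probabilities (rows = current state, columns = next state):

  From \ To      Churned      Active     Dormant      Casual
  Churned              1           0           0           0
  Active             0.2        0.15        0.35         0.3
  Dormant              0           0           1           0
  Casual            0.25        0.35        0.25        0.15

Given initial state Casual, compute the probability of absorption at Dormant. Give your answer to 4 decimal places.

0.5425

Let h(s) be the probability of absorption at Dormant starting from transient state s. Then h(Dormant) = 1 and h(Churned) = 0. By first-step analysis:
h(Active) = 0.2·0 + 0.15·h(Active) + 0.35·1 + 0.3·h(Casual)
h(Casual) = 0.25·0 + 0.35·h(Active) + 0.25·1 + 0.15·h(Casual)
Solving: h(Active) = 0.6032, h(Casual) = 0.5425.
Starting from Casual, the probability is 0.5425.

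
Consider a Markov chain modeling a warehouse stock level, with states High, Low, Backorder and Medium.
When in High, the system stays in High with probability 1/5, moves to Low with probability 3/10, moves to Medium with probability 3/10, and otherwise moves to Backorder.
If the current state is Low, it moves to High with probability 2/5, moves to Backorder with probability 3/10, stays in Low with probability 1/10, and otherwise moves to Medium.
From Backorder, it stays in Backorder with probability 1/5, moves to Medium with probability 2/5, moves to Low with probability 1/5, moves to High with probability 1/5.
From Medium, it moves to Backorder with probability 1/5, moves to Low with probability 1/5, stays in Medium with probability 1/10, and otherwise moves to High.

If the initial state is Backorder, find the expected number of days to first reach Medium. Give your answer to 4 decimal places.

Let t(s) be the expected number of days to first reach Medium from state s, with t(Medium) = 0. Conditioning on the first day:
t(High) = 1 + 0.2·t(High) + 0.3·t(Low) + 0.2·t(Backorder)
t(Low) = 1 + 0.4·t(High) + 0.1·t(Low) + 0.3·t(Backorder)
t(Backorder) = 1 + 0.2·t(High) + 0.2·t(Low) + 0.2·t(Backorder)
Solving: t(High) = 3.3425, t(Low) = 3.5912, t(Backorder) = 2.9834.
Expected days from Backorder to Medium: 2.9834.

2.9834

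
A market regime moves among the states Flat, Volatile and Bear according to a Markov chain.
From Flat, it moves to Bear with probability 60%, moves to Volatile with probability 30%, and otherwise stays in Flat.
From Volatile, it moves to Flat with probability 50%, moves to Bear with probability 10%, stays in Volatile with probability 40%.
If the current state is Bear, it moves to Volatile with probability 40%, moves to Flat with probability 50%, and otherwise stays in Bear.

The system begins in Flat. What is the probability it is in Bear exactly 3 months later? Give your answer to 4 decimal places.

Propagate the distribution vector 3 months from Flat.
After 0 months: (1.0000, 0.0000, 0.0000)
After 1 month: (0.1000, 0.3000, 0.6000)
After 2 months: (0.4600, 0.3900, 0.1500)
After 3 months: (0.3160, 0.3540, 0.3300)
P(in Bear after 3 months) = 0.3300

0.3300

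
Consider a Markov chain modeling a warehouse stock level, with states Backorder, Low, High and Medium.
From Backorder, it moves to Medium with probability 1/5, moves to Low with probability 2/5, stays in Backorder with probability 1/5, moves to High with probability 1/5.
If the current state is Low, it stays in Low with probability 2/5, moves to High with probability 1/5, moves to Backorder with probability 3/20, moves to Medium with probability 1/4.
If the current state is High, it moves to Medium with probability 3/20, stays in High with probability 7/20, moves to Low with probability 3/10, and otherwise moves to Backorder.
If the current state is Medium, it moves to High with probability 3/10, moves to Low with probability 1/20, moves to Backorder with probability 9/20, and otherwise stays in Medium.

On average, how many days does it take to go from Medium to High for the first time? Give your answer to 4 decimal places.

Let t(s) be the expected number of days to first reach High from state s, with t(High) = 0. Conditioning on the first day:
t(Backorder) = 1 + 0.2·t(Backorder) + 0.4·t(Low) + 0.2·t(Medium)
t(Low) = 1 + 0.15·t(Backorder) + 0.4·t(Low) + 0.25·t(Medium)
t(Medium) = 1 + 0.45·t(Backorder) + 0.05·t(Low) + 0.2·t(Medium)
Solving: t(Backorder) = 4.5122, t(Low) = 4.4900, t(Medium) = 4.0687.
Expected days from Medium to High: 4.0687.

4.0687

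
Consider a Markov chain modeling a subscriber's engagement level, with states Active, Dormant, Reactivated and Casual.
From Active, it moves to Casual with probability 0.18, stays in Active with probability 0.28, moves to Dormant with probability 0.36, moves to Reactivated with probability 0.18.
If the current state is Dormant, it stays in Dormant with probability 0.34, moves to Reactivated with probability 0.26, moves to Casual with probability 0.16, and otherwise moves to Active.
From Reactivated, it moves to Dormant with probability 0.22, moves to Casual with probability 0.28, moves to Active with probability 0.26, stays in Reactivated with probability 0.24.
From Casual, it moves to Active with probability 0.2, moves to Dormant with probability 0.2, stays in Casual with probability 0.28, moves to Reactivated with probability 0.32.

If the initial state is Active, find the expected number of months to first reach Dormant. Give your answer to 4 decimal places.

3.4188

Let t(s) be the expected number of months to first reach Dormant from state s, with t(Dormant) = 0. Conditioning on the first month:
t(Active) = 1 + 0.28·t(Active) + 0.18·t(Reactivated) + 0.18·t(Casual)
t(Reactivated) = 1 + 0.26·t(Active) + 0.24·t(Reactivated) + 0.28·t(Casual)
t(Casual) = 1 + 0.2·t(Active) + 0.32·t(Reactivated) + 0.28·t(Casual)
Solving: t(Active) = 3.4188, t(Reactivated) = 4.0023, t(Casual) = 4.1174.
Expected months from Active to Dormant: 3.4188.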